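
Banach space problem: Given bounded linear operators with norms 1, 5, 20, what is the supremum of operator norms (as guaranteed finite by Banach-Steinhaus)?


By the Uniform Boundedness Principle, the supremum of norms is finite.
sup_k ||T_k|| = max(1, 5, 20) = 20

20


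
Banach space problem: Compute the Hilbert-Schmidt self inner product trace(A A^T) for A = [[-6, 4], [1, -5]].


trace(A * A^T) = sum of squares of all entries
= (-6)^2 + 4^2 + 1^2 + (-5)^2
= 36 + 16 + 1 + 25
= 78

78


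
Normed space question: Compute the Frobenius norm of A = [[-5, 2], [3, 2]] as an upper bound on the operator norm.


||A||_F^2 = sum a_ij^2
= (-5)^2 + 2^2 + 3^2 + 2^2
= 25 + 4 + 9 + 4 = 42
||A||_F = sqrt(42) = 6.4807

6.4807


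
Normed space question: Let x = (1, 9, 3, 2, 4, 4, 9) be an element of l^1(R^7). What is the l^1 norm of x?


The l^1 norm equals the sum of absolute values of all components.
||x||_1 = 1 + 9 + 3 + 2 + 4 + 4 + 9
= 32

32.0000


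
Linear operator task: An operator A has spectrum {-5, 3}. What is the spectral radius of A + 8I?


Spectrum of A + 8I = {3, 11}
Spectral radius = max |lambda| over the shifted spectrum
= max(3, 11) = 11

11


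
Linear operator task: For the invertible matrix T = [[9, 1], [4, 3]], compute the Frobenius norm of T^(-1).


det(T) = 9*3 - 1*4 = 23
T^(-1) = (1/23) * [[3, -1], [-4, 9]] = [[0.1304, -0.0435], [-0.1739, 0.3913]]
||T^(-1)||_F^2 = 0.1304^2 + (-0.0435)^2 + (-0.1739)^2 + 0.3913^2 = 0.2023
||T^(-1)||_F = sqrt(0.2023) = 0.4497

0.4497


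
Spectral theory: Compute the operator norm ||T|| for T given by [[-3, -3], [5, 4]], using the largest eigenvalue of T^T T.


A^T A = [[34, 29], [29, 25]]
trace(A^T A) = 59, det(A^T A) = 9
discriminant = 59^2 - 4*9 = 3445
Largest eigenvalue of A^T A = (trace + sqrt(disc))/2 = 58.8471
||T|| = sqrt(58.8471) = 7.6712

7.6712


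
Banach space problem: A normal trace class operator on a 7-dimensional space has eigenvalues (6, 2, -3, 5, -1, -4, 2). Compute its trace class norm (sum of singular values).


For a normal operator, singular values equal |eigenvalues|.
Trace norm = sum |lambda_i| = 6 + 2 + 3 + 5 + 1 + 4 + 2
= 23

23


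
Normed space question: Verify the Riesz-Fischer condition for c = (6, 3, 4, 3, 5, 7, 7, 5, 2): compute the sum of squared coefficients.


sum |c_n|^2 = 6^2 + 3^2 + 4^2 + 3^2 + 5^2 + 7^2 + 7^2 + 5^2 + 2^2
= 36 + 9 + 16 + 9 + 25 + 49 + 49 + 25 + 4
= 222

222


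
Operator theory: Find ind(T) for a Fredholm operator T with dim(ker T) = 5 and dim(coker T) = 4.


The Fredholm index is defined as ind(T) = dim(ker T) - dim(coker T)
= 5 - 4
= 1

1


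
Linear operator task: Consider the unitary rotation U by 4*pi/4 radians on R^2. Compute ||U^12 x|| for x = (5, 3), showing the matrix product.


U is a rotation by theta = 4*pi/4
U^12 = rotation by 12*theta = 48*pi/4 = 0*pi/4 (mod 2*pi)
cos(0*pi/4) = 1.0000, sin(0*pi/4) = 0.0000
U^12 x = (1.0000 * 5 - 0.0000 * 3, 0.0000 * 5 + 1.0000 * 3)
= (5.0000, 3.0000)
||U^12 x|| = sqrt(5.0000^2 + 3.0000^2) = sqrt(34.0000) = 5.8310

5.8310


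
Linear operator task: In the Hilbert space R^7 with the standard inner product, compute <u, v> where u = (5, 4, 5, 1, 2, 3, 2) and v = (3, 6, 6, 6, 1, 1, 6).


Computing the standard inner product <u, v> = sum u_i * v_i
= 5*3 + 4*6 + 5*6 + 1*6 + 2*1 + 3*1 + 2*6
= 15 + 24 + 30 + 6 + 2 + 3 + 12
= 92

92


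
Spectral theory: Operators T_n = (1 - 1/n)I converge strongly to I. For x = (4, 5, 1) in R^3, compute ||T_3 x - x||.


T_3 x - x = (1 - 1/3)x - x = -x/3
||x|| = sqrt(42) = 6.4807
||T_3 x - x|| = ||x||/3 = 6.4807/3 = 2.1602

2.1602


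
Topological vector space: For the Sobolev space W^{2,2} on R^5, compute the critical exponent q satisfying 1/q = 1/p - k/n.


Using the Sobolev embedding formula: 1/q = 1/p - k/n
1/q = 1/2 - 2/5 = 1/10
q = 1/(1/10) = 10

10.0000


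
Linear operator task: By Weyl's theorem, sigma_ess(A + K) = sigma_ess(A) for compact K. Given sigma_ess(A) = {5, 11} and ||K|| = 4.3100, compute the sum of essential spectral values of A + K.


By Weyl's theorem, the essential spectrum is invariant under compact perturbations.
sigma_ess(A + K) = sigma_ess(A) = {5, 11}
Sum = 5 + 11 = 16

16


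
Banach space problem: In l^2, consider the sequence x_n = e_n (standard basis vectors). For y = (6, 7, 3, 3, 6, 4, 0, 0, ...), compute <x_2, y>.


x_2 = e_2 is the standard basis vector with 1 in position 2.
<x_2, y> = y_2 = 7
As n -> infinity, <x_n, y> -> 0, confirming weak convergence of (x_n) to 0.

7


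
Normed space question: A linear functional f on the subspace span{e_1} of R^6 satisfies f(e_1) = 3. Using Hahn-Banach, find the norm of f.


The norm of f is given by ||f|| = sup_{||x||=1} |f(x)|.
On span{e_1}, ||e_1|| = 1, so ||f|| = |f(e_1)| / ||e_1||
= |3| / 1 = 3.0000

3.0000


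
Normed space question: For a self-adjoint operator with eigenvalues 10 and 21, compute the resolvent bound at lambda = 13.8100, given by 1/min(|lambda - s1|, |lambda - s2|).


dist(13.8100, {10, 21}) = min(|13.8100 - 10|, |13.8100 - 21|)
= min(3.8100, 7.1900) = 3.8100
Resolvent bound = 1/3.8100 = 0.2625

0.2625


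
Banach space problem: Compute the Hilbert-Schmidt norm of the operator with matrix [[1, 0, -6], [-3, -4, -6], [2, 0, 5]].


The Hilbert-Schmidt norm is sqrt(sum of squares of all entries).
Sum of squares = 1^2 + 0^2 + (-6)^2 + (-3)^2 + (-4)^2 + (-6)^2 + 2^2 + 0^2 + 5^2
= 1 + 0 + 36 + 9 + 16 + 36 + 4 + 0 + 25 = 127
||T||_HS = sqrt(127) = 11.2694

11.2694


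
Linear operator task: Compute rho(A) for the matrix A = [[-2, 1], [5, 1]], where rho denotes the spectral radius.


For a 2x2 matrix, eigenvalues satisfy lambda^2 - (trace)*lambda + det = 0
trace = -2 + 1 = -1
det = -2*1 - 1*5 = -7
discriminant = (-1)^2 - 4*(-7) = 29
spectral radius = max |eigenvalue| = 3.1926

3.1926


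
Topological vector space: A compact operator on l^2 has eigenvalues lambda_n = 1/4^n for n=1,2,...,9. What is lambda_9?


The eigenvalue formula gives lambda_9 = 1/4^9
= 1/262144
= 3.8147e-06

3.8147e-06


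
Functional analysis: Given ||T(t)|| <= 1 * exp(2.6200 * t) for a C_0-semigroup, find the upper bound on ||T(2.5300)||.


||T(2.5300)|| <= 1 * exp(2.6200 * 2.5300)
= 1 * exp(6.6286)
= 1 * 756.4224
= 756.4224

756.4224


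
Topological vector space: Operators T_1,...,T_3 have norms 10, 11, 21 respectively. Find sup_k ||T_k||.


By the Uniform Boundedness Principle, the supremum of norms is finite.
sup_k ||T_k|| = max(10, 11, 21) = 21

21


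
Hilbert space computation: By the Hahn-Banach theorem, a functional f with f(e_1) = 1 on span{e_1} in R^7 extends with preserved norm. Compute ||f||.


The norm of f is given by ||f|| = sup_{||x||=1} |f(x)|.
On span{e_1}, ||e_1|| = 1, so ||f|| = |f(e_1)| / ||e_1||
= |1| / 1 = 1.0000

1.0000


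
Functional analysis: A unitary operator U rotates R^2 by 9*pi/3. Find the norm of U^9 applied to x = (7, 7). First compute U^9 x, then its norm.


U is a rotation by theta = 9*pi/3
U^9 = rotation by 9*theta = 81*pi/3 = 3*pi/3 (mod 2*pi)
cos(3*pi/3) = -1.0000, sin(3*pi/3) = 0.0000
U^9 x = (-1.0000 * 7 - 0.0000 * 7, 0.0000 * 7 + -1.0000 * 7)
= (-7.0000, -7.0000)
||U^9 x|| = sqrt((-7.0000)^2 + (-7.0000)^2) = sqrt(98.0000) = 9.8995

9.8995


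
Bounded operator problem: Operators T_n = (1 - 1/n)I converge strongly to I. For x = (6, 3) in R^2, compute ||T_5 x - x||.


T_5 x - x = (1 - 1/5)x - x = -x/5
||x|| = sqrt(45) = 6.7082
||T_5 x - x|| = ||x||/5 = 6.7082/5 = 1.3416

1.3416


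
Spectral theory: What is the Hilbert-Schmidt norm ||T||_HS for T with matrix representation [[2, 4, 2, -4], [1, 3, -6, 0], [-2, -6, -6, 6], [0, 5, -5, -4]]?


The Hilbert-Schmidt norm is sqrt(sum of squares of all entries).
Sum of squares = 2^2 + 4^2 + 2^2 + (-4)^2 + 1^2 + 3^2 + (-6)^2 + 0^2 + (-2)^2 + (-6)^2 + (-6)^2 + 6^2 + 0^2 + 5^2 + (-5)^2 + (-4)^2
= 4 + 16 + 4 + 16 + 1 + 9 + 36 + 0 + 4 + 36 + 36 + 36 + 0 + 25 + 25 + 16 = 264
||T||_HS = sqrt(264) = 16.2481

16.2481


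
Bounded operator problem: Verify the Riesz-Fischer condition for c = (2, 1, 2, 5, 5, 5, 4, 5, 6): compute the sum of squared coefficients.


sum |c_n|^2 = 2^2 + 1^2 + 2^2 + 5^2 + 5^2 + 5^2 + 4^2 + 5^2 + 6^2
= 4 + 1 + 4 + 25 + 25 + 25 + 16 + 25 + 36
= 161

161


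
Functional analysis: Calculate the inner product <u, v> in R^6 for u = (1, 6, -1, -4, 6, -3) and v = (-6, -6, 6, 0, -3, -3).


Computing the standard inner product <u, v> = sum u_i * v_i
= 1*-6 + 6*-6 + -1*6 + -4*0 + 6*-3 + -3*-3
= -6 + -36 + -6 + 0 + -18 + 9
= -57

-57


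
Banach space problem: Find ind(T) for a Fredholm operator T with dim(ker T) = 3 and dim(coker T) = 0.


The Fredholm index is defined as ind(T) = dim(ker T) - dim(coker T)
= 3 - 0
= 3

3


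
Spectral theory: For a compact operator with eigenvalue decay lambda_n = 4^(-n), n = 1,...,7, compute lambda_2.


The eigenvalue formula gives lambda_2 = 1/4^2
= 1/16
= 0.0625

0.0625


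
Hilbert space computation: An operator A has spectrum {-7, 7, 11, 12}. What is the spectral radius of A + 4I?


Spectrum of A + 4I = {-3, 11, 15, 16}
Spectral radius = max |lambda| over the shifted spectrum
= max(3, 11, 15, 16) = 16

16


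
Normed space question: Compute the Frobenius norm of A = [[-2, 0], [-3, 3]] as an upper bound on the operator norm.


||A||_F^2 = sum a_ij^2
= (-2)^2 + 0^2 + (-3)^2 + 3^2
= 4 + 0 + 9 + 9 = 22
||A||_F = sqrt(22) = 4.6904

4.6904


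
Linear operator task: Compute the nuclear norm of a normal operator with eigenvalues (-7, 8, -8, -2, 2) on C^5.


For a normal operator, singular values equal |eigenvalues|.
Trace norm = sum |lambda_i| = 7 + 8 + 8 + 2 + 2
= 27

27


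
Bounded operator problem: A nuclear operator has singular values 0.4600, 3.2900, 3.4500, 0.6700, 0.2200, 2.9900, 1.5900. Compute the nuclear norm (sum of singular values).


The nuclear norm is the sum of all singular values.
||T||_1 = 0.4600 + 3.2900 + 3.4500 + 0.6700 + 0.2200 + 2.9900 + 1.5900
= 12.6700

12.6700


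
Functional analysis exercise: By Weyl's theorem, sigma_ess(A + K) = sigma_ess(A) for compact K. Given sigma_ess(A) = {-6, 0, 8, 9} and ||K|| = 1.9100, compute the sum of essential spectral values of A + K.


By Weyl's theorem, the essential spectrum is invariant under compact perturbations.
sigma_ess(A + K) = sigma_ess(A) = {-6, 0, 8, 9}
Sum = -6 + 0 + 8 + 9 = 11

11


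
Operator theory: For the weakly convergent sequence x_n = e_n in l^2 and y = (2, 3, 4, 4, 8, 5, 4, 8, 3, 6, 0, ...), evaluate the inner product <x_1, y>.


x_1 = e_1 is the standard basis vector with 1 in position 1.
<x_1, y> = y_1 = 2
As n -> infinity, <x_n, y> -> 0, confirming weak convergence of (x_n) to 0.

2


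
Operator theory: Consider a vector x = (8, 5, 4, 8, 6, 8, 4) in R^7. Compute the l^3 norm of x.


The l^3 norm = (sum |x_i|^3)^(1/3)
Sum of 3th powers = 512 + 125 + 64 + 512 + 216 + 512 + 64 = 2005
||x||_3 = (2005)^(1/3) = 12.6097

12.6097


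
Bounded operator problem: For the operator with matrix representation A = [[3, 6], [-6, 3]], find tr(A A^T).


trace(A * A^T) = sum of squares of all entries
= 3^2 + 6^2 + (-6)^2 + 3^2
= 9 + 36 + 36 + 9
= 90

90


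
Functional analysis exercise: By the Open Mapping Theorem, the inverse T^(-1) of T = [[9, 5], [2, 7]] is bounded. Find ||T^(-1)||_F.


det(T) = 9*7 - 5*2 = 53
T^(-1) = (1/53) * [[7, -5], [-2, 9]] = [[0.1321, -0.0943], [-0.0377, 0.1698]]
||T^(-1)||_F^2 = 0.1321^2 + (-0.0943)^2 + (-0.0377)^2 + 0.1698^2 = 0.0566
||T^(-1)||_F = sqrt(0.0566) = 0.2379

0.2379


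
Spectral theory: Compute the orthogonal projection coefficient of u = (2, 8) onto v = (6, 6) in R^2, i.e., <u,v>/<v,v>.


Computing <u,v> = 2*6 + 8*6 = 60
Computing <v,v> = 6^2 + 6^2 = 72
Projection coefficient = 60/72 = 0.8333

0.8333


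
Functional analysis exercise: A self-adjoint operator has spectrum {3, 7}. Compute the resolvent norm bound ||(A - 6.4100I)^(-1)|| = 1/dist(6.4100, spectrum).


dist(6.4100, {3, 7}) = min(|6.4100 - 3|, |6.4100 - 7|)
= min(3.4100, 0.5900) = 0.5900
Resolvent bound = 1/0.5900 = 1.6949

1.6949


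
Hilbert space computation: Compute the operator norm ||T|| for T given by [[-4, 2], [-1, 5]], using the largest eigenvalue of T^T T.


A^T A = [[17, -13], [-13, 29]]
trace(A^T A) = 46, det(A^T A) = 324
discriminant = 46^2 - 4*324 = 820
Largest eigenvalue of A^T A = (trace + sqrt(disc))/2 = 37.3178
||T|| = sqrt(37.3178) = 6.1088

6.1088


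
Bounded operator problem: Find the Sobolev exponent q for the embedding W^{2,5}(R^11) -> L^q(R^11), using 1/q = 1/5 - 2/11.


Using the Sobolev embedding formula: 1/q = 1/p - k/n
1/q = 1/5 - 2/11 = 1/55
q = 1/(1/55) = 55

55.0000


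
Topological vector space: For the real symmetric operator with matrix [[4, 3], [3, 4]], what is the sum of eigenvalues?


For a self-adjoint (symmetric) matrix, the eigenvalues are real.
The sum of eigenvalues equals the trace of the matrix.
trace = 4 + 4 = 8

8


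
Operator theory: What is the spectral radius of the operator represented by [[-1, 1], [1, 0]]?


For a 2x2 matrix, eigenvalues satisfy lambda^2 - (trace)*lambda + det = 0
trace = -1 + 0 = -1
det = -1*0 - 1*1 = -1
discriminant = (-1)^2 - 4*(-1) = 5
spectral radius = max |eigenvalue| = 1.6180

1.6180


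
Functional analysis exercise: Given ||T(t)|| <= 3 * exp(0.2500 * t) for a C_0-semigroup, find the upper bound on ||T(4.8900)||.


||T(4.8900)|| <= 3 * exp(0.2500 * 4.8900)
= 3 * exp(1.2225)
= 3 * 3.3957
= 10.1870

10.1870


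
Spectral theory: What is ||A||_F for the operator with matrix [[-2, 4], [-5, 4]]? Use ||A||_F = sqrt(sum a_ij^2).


||A||_F^2 = sum a_ij^2
= (-2)^2 + 4^2 + (-5)^2 + 4^2
= 4 + 16 + 25 + 16 = 61
||A||_F = sqrt(61) = 7.8102

7.8102


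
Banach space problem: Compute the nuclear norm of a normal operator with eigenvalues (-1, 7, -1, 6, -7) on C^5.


For a normal operator, singular values equal |eigenvalues|.
Trace norm = sum |lambda_i| = 1 + 7 + 1 + 6 + 7
= 22

22


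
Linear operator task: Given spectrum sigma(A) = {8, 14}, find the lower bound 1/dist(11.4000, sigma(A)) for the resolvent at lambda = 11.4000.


dist(11.4000, {8, 14}) = min(|11.4000 - 8|, |11.4000 - 14|)
= min(3.4000, 2.6000) = 2.6000
Resolvent bound = 1/2.6000 = 0.3846

0.3846


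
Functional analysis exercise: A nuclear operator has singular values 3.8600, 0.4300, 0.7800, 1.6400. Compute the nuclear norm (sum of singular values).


The nuclear norm is the sum of all singular values.
||T||_1 = 3.8600 + 0.4300 + 0.7800 + 1.6400
= 6.7100

6.7100


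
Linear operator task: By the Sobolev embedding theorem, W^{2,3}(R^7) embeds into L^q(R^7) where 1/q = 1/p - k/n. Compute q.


Using the Sobolev embedding formula: 1/q = 1/p - k/n
1/q = 1/3 - 2/7 = 1/21
q = 1/(1/21) = 21

21.0000


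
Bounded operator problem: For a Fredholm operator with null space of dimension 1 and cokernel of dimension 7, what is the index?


The Fredholm index is defined as ind(T) = dim(ker T) - dim(coker T)
= 1 - 7
= -6

-6


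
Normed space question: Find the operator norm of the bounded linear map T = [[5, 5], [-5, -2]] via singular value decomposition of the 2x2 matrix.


A^T A = [[50, 35], [35, 29]]
trace(A^T A) = 79, det(A^T A) = 225
discriminant = 79^2 - 4*225 = 5341
Largest eigenvalue of A^T A = (trace + sqrt(disc))/2 = 76.0411
||T|| = sqrt(76.0411) = 8.7202

8.7202


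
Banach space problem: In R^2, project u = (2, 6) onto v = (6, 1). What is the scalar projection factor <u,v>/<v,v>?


Computing <u,v> = 2*6 + 6*1 = 18
Computing <v,v> = 6^2 + 1^2 = 37
Projection coefficient = 18/37 = 0.4865

0.4865


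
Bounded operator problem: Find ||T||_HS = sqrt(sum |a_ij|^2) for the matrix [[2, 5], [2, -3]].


The Hilbert-Schmidt norm is sqrt(sum of squares of all entries).
Sum of squares = 2^2 + 5^2 + 2^2 + (-3)^2
= 4 + 25 + 4 + 9 = 42
||T||_HS = sqrt(42) = 6.4807

6.4807


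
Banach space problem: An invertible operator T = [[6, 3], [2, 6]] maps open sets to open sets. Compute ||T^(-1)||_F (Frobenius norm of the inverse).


det(T) = 6*6 - 3*2 = 30
T^(-1) = (1/30) * [[6, -3], [-2, 6]] = [[0.2000, -0.1000], [-0.0667, 0.2000]]
||T^(-1)||_F^2 = 0.2000^2 + (-0.1000)^2 + (-0.0667)^2 + 0.2000^2 = 0.0944
||T^(-1)||_F = sqrt(0.0944) = 0.3073

0.3073


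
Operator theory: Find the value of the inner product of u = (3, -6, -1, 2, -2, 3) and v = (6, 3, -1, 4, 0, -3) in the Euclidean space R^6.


Computing the standard inner product <u, v> = sum u_i * v_i
= 3*6 + -6*3 + -1*-1 + 2*4 + -2*0 + 3*-3
= 18 + -18 + 1 + 8 + 0 + -9
= 0

0


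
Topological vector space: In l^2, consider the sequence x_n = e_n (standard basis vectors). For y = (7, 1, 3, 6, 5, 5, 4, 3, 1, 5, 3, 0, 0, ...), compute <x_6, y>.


x_6 = e_6 is the standard basis vector with 1 in position 6.
<x_6, y> = y_6 = 5
As n -> infinity, <x_n, y> -> 0, confirming weak convergence of (x_n) to 0.

5


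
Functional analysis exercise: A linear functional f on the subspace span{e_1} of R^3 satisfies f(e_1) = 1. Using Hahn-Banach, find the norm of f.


The norm of f is given by ||f|| = sup_{||x||=1} |f(x)|.
On span{e_1}, ||e_1|| = 1, so ||f|| = |f(e_1)| / ||e_1||
= |1| / 1 = 1.0000

1.0000


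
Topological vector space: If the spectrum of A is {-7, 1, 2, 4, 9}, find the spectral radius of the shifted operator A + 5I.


Spectrum of A + 5I = {-2, 6, 7, 9, 14}
Spectral radius = max |lambda| over the shifted spectrum
= max(2, 6, 7, 9, 14) = 14

14


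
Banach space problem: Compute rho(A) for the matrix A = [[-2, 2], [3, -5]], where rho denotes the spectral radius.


For a 2x2 matrix, eigenvalues satisfy lambda^2 - (trace)*lambda + det = 0
trace = -2 + -5 = -7
det = -2*-5 - 2*3 = 4
discriminant = (-7)^2 - 4*(4) = 33
spectral radius = max |eigenvalue| = 6.3723

6.3723


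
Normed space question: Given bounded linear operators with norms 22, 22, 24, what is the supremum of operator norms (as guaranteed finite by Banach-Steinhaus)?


By the Uniform Boundedness Principle, the supremum of norms is finite.
sup_k ||T_k|| = max(22, 22, 24) = 24

24


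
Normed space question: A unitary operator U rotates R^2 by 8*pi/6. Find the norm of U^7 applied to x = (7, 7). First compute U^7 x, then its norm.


U is a rotation by theta = 8*pi/6
U^7 = rotation by 7*theta = 56*pi/6 = 8*pi/6 (mod 2*pi)
cos(8*pi/6) = -0.5000, sin(8*pi/6) = -0.8660
U^7 x = (-0.5000 * 7 - -0.8660 * 7, -0.8660 * 7 + -0.5000 * 7)
= (2.5622, -9.5622)
||U^7 x|| = sqrt(2.5622^2 + (-9.5622)^2) = sqrt(98.0000) = 9.8995

9.8995


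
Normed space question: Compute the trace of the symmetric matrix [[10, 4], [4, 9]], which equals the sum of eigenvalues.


For a self-adjoint (symmetric) matrix, the eigenvalues are real.
The sum of eigenvalues equals the trace of the matrix.
trace = 10 + 9 = 19

19


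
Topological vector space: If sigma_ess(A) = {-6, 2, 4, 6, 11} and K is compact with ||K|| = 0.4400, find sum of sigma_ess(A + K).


By Weyl's theorem, the essential spectrum is invariant under compact perturbations.
sigma_ess(A + K) = sigma_ess(A) = {-6, 2, 4, 6, 11}
Sum = -6 + 2 + 4 + 6 + 11 = 17

17


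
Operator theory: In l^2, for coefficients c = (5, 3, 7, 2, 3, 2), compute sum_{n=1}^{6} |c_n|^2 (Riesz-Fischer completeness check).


sum |c_n|^2 = 5^2 + 3^2 + 7^2 + 2^2 + 3^2 + 2^2
= 25 + 9 + 49 + 4 + 9 + 4
= 100

100


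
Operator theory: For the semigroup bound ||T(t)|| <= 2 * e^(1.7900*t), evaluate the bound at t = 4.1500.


||T(4.1500)|| <= 2 * exp(1.7900 * 4.1500)
= 2 * exp(7.4285)
= 2 * 1683.2808
= 3366.5615

3366.5615


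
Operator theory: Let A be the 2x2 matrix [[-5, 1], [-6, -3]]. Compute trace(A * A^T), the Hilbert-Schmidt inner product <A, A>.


trace(A * A^T) = sum of squares of all entries
= (-5)^2 + 1^2 + (-6)^2 + (-3)^2
= 25 + 1 + 36 + 9
= 71

71


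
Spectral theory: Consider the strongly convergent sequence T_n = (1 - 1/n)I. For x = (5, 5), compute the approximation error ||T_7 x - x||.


T_7 x - x = (1 - 1/7)x - x = -x/7
||x|| = sqrt(50) = 7.0711
||T_7 x - x|| = ||x||/7 = 7.0711/7 = 1.0102

1.0102


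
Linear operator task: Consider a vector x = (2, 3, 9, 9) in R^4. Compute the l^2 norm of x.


The l^2 norm = (sum |x_i|^2)^(1/2)
Sum of 2th powers = 4 + 9 + 81 + 81 = 175
||x||_2 = (175)^(1/2) = 13.2288

13.2288


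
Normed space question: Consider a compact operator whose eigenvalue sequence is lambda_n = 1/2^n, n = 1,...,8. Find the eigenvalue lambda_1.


The eigenvalue formula gives lambda_1 = 1/2^1
= 1/2
= 0.5000

0.5000


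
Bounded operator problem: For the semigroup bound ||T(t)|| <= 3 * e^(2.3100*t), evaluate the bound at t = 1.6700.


||T(1.6700)|| <= 3 * exp(2.3100 * 1.6700)
= 3 * exp(3.8577)
= 3 * 47.3563
= 142.0689

142.0689


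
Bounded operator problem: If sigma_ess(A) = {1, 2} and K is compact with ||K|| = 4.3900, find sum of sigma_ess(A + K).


By Weyl's theorem, the essential spectrum is invariant under compact perturbations.
sigma_ess(A + K) = sigma_ess(A) = {1, 2}
Sum = 1 + 2 = 3

3


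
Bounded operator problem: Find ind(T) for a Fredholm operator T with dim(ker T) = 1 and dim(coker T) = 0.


The Fredholm index is defined as ind(T) = dim(ker T) - dim(coker T)
= 1 - 0
= 1

1


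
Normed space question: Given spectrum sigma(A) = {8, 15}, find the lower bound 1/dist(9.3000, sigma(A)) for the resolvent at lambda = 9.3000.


dist(9.3000, {8, 15}) = min(|9.3000 - 8|, |9.3000 - 15|)
= min(1.3000, 5.7000) = 1.3000
Resolvent bound = 1/1.3000 = 0.7692

0.7692


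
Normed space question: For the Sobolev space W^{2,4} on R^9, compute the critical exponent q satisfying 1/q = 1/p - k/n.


Using the Sobolev embedding formula: 1/q = 1/p - k/n
1/q = 1/4 - 2/9 = 1/36
q = 1/(1/36) = 36

36.0000


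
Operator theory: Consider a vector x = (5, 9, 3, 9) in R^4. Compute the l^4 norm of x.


The l^4 norm = (sum |x_i|^4)^(1/4)
Sum of 4th powers = 625 + 6561 + 81 + 6561 = 13828
||x||_4 = (13828)^(1/4) = 10.8440

10.8440


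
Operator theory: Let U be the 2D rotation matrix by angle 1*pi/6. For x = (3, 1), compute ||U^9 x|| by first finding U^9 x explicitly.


U is a rotation by theta = 1*pi/6
U^9 = rotation by 9*theta = 9*pi/6
cos(9*pi/6) = 0.0000, sin(9*pi/6) = -1.0000
U^9 x = (0.0000 * 3 - -1.0000 * 1, -1.0000 * 3 + 0.0000 * 1)
= (1.0000, -3.0000)
||U^9 x|| = sqrt(1.0000^2 + (-3.0000)^2) = sqrt(10.0000) = 3.1623

3.1623


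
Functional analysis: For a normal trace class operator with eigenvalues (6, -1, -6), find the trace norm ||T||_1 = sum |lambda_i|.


For a normal operator, singular values equal |eigenvalues|.
Trace norm = sum |lambda_i| = 6 + 1 + 6
= 13

13


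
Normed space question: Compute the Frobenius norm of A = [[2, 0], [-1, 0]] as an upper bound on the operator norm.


||A||_F^2 = sum a_ij^2
= 2^2 + 0^2 + (-1)^2 + 0^2
= 4 + 0 + 1 + 0 = 5
||A||_F = sqrt(5) = 2.2361

2.2361


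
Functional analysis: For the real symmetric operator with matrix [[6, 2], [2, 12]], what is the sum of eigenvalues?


For a self-adjoint (symmetric) matrix, the eigenvalues are real.
The sum of eigenvalues equals the trace of the matrix.
trace = 6 + 12 = 18

18


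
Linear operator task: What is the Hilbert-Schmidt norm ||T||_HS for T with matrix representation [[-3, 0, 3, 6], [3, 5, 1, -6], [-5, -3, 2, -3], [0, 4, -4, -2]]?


The Hilbert-Schmidt norm is sqrt(sum of squares of all entries).
Sum of squares = (-3)^2 + 0^2 + 3^2 + 6^2 + 3^2 + 5^2 + 1^2 + (-6)^2 + (-5)^2 + (-3)^2 + 2^2 + (-3)^2 + 0^2 + 4^2 + (-4)^2 + (-2)^2
= 9 + 0 + 9 + 36 + 9 + 25 + 1 + 36 + 25 + 9 + 4 + 9 + 0 + 16 + 16 + 4 = 208
||T||_HS = sqrt(208) = 14.4222

14.4222


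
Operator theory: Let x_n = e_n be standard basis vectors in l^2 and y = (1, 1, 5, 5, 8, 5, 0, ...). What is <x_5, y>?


x_5 = e_5 is the standard basis vector with 1 in position 5.
<x_5, y> = y_5 = 8
As n -> infinity, <x_n, y> -> 0, confirming weak convergence of (x_n) to 0.

8


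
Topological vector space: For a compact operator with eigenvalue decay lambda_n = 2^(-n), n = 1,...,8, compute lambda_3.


The eigenvalue formula gives lambda_3 = 1/2^3
= 1/8
= 0.1250

0.1250


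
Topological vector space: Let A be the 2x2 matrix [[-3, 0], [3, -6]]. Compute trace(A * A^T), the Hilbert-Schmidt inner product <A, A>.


trace(A * A^T) = sum of squares of all entries
= (-3)^2 + 0^2 + 3^2 + (-6)^2
= 9 + 0 + 9 + 36
= 54

54


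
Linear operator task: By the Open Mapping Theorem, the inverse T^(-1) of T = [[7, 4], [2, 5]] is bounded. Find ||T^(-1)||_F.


det(T) = 7*5 - 4*2 = 27
T^(-1) = (1/27) * [[5, -4], [-2, 7]] = [[0.1852, -0.1481], [-0.0741, 0.2593]]
||T^(-1)||_F^2 = 0.1852^2 + (-0.1481)^2 + (-0.0741)^2 + 0.2593^2 = 0.1289
||T^(-1)||_F = sqrt(0.1289) = 0.3591

0.3591


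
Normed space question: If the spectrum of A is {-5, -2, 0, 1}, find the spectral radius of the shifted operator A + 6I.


Spectrum of A + 6I = {1, 4, 6, 7}
Spectral radius = max |lambda| over the shifted spectrum
= max(1, 4, 6, 7) = 7

7


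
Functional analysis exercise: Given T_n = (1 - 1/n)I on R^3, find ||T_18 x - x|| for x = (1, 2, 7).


T_18 x - x = (1 - 1/18)x - x = -x/18
||x|| = sqrt(54) = 7.3485
||T_18 x - x|| = ||x||/18 = 7.3485/18 = 0.4082

0.4082


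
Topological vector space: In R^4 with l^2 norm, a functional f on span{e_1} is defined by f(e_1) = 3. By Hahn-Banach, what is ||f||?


The norm of f is given by ||f|| = sup_{||x||=1} |f(x)|.
On span{e_1}, ||e_1|| = 1, so ||f|| = |f(e_1)| / ||e_1||
= |3| / 1 = 3.0000

3.0000


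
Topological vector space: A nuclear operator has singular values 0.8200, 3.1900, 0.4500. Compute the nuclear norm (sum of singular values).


The nuclear norm is the sum of all singular values.
||T||_1 = 0.8200 + 3.1900 + 0.4500
= 4.4600

4.4600


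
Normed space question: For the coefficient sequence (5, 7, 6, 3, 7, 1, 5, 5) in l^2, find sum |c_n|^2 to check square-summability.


sum |c_n|^2 = 5^2 + 7^2 + 6^2 + 3^2 + 7^2 + 1^2 + 5^2 + 5^2
= 25 + 49 + 36 + 9 + 49 + 1 + 25 + 25
= 219

219


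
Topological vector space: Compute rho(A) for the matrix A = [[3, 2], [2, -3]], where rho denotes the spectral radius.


For a 2x2 matrix, eigenvalues satisfy lambda^2 - (trace)*lambda + det = 0
trace = 3 + -3 = 0
det = 3*-3 - 2*2 = -13
discriminant = 0^2 - 4*(-13) = 52
spectral radius = max |eigenvalue| = 3.6056

3.6056


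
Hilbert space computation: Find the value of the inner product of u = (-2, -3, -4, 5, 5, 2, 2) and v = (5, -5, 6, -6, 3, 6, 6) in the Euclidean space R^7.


Computing the standard inner product <u, v> = sum u_i * v_i
= -2*5 + -3*-5 + -4*6 + 5*-6 + 5*3 + 2*6 + 2*6
= -10 + 15 + -24 + -30 + 15 + 12 + 12
= -10

-10


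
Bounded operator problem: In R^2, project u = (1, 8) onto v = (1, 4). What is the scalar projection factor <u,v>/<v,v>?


Computing <u,v> = 1*1 + 8*4 = 33
Computing <v,v> = 1^2 + 4^2 = 17
Projection coefficient = 33/17 = 1.9412

1.9412


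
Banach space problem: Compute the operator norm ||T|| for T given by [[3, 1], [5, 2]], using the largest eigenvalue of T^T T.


A^T A = [[34, 13], [13, 5]]
trace(A^T A) = 39, det(A^T A) = 1
discriminant = 39^2 - 4*1 = 1517
Largest eigenvalue of A^T A = (trace + sqrt(disc))/2 = 38.9743
||T|| = sqrt(38.9743) = 6.2429

6.2429


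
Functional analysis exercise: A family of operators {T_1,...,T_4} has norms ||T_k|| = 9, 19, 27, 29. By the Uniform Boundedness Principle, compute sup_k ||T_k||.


By the Uniform Boundedness Principle, the supremum of norms is finite.
sup_k ||T_k|| = max(9, 19, 27, 29) = 29

29


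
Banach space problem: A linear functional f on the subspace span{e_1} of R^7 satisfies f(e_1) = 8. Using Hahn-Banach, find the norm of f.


The norm of f is given by ||f|| = sup_{||x||=1} |f(x)|.
On span{e_1}, ||e_1|| = 1, so ||f|| = |f(e_1)| / ||e_1||
= |8| / 1 = 8.0000

8.0000


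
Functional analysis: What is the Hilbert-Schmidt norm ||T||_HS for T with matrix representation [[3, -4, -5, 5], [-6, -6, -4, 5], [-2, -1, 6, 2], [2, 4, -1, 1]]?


The Hilbert-Schmidt norm is sqrt(sum of squares of all entries).
Sum of squares = 3^2 + (-4)^2 + (-5)^2 + 5^2 + (-6)^2 + (-6)^2 + (-4)^2 + 5^2 + (-2)^2 + (-1)^2 + 6^2 + 2^2 + 2^2 + 4^2 + (-1)^2 + 1^2
= 9 + 16 + 25 + 25 + 36 + 36 + 16 + 25 + 4 + 1 + 36 + 4 + 4 + 16 + 1 + 1 = 255
||T||_HS = sqrt(255) = 15.9687

15.9687


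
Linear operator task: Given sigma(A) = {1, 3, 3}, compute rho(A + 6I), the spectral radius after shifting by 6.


Spectrum of A + 6I = {7, 9, 9}
Spectral radius = max |lambda| over the shifted spectrum
= max(7, 9, 9) = 9

9


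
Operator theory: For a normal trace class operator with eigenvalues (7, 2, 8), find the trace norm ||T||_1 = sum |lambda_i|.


For a normal operator, singular values equal |eigenvalues|.
Trace norm = sum |lambda_i| = 7 + 2 + 8
= 17

17


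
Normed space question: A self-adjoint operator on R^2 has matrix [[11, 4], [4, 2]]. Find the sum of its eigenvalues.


For a self-adjoint (symmetric) matrix, the eigenvalues are real.
The sum of eigenvalues equals the trace of the matrix.
trace = 11 + 2 = 13

13


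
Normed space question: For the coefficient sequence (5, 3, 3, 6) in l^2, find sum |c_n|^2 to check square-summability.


sum |c_n|^2 = 5^2 + 3^2 + 3^2 + 6^2
= 25 + 9 + 9 + 36
= 79

79


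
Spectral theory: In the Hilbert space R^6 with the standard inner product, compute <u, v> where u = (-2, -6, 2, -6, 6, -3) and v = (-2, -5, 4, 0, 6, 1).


Computing the standard inner product <u, v> = sum u_i * v_i
= -2*-2 + -6*-5 + 2*4 + -6*0 + 6*6 + -3*1
= 4 + 30 + 8 + 0 + 36 + -3
= 75

75


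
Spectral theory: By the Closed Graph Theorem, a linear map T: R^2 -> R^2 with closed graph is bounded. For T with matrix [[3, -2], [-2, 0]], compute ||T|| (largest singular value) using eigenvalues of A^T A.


A^T A = [[13, -6], [-6, 4]]
trace(A^T A) = 17, det(A^T A) = 16
discriminant = 17^2 - 4*16 = 225
Largest eigenvalue of A^T A = (trace + sqrt(disc))/2 = 16.0000
||T|| = sqrt(16.0000) = 4.0000

4.0000


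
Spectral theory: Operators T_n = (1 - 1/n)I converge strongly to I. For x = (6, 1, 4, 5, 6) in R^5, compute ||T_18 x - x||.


T_18 x - x = (1 - 1/18)x - x = -x/18
||x|| = sqrt(114) = 10.6771
||T_18 x - x|| = ||x||/18 = 10.6771/18 = 0.5932

0.5932


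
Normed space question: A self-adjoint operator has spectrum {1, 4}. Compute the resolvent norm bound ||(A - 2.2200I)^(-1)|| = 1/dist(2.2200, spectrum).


dist(2.2200, {1, 4}) = min(|2.2200 - 1|, |2.2200 - 4|)
= min(1.2200, 1.7800) = 1.2200
Resolvent bound = 1/1.2200 = 0.8197

0.8197


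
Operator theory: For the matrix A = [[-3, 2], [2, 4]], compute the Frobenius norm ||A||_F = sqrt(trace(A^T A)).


||A||_F^2 = sum a_ij^2
= (-3)^2 + 2^2 + 2^2 + 4^2
= 9 + 4 + 4 + 16 = 33
||A||_F = sqrt(33) = 5.7446

5.7446


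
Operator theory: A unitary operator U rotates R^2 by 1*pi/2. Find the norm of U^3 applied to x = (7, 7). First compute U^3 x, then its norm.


U is a rotation by theta = 1*pi/2
U^3 = rotation by 3*theta = 3*pi/2
cos(3*pi/2) = 0.0000, sin(3*pi/2) = -1.0000
U^3 x = (0.0000 * 7 - -1.0000 * 7, -1.0000 * 7 + 0.0000 * 7)
= (7.0000, -7.0000)
||U^3 x|| = sqrt(7.0000^2 + (-7.0000)^2) = sqrt(98.0000) = 9.8995

9.8995


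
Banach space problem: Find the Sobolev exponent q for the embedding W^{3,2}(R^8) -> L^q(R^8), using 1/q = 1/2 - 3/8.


Using the Sobolev embedding formula: 1/q = 1/p - k/n
1/q = 1/2 - 3/8 = 1/8
q = 1/(1/8) = 8

8.0000


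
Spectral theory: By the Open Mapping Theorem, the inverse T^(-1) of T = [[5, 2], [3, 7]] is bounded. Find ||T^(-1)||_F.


det(T) = 5*7 - 2*3 = 29
T^(-1) = (1/29) * [[7, -2], [-3, 5]] = [[0.2414, -0.0690], [-0.1034, 0.1724]]
||T^(-1)||_F^2 = 0.2414^2 + (-0.0690)^2 + (-0.1034)^2 + 0.1724^2 = 0.1034
||T^(-1)||_F = sqrt(0.1034) = 0.3216

0.3216


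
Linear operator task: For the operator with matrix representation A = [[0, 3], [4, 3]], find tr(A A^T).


trace(A * A^T) = sum of squares of all entries
= 0^2 + 3^2 + 4^2 + 3^2
= 0 + 9 + 16 + 9
= 34

34


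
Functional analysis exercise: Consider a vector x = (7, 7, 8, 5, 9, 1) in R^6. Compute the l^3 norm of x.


The l^3 norm = (sum |x_i|^3)^(1/3)
Sum of 3th powers = 343 + 343 + 512 + 125 + 729 + 1 = 2053
||x||_3 = (2053)^(1/3) = 12.7095

12.7095


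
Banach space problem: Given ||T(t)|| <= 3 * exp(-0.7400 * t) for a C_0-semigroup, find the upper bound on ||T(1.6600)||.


||T(1.6600)|| <= 3 * exp(-0.7400 * 1.6600)
= 3 * exp(-1.2284)
= 3 * 0.2928
= 0.8783

0.8783


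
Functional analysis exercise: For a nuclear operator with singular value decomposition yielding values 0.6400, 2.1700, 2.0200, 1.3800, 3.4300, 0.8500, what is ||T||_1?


The nuclear norm is the sum of all singular values.
||T||_1 = 0.6400 + 2.1700 + 2.0200 + 1.3800 + 3.4300 + 0.8500
= 10.4900

10.4900


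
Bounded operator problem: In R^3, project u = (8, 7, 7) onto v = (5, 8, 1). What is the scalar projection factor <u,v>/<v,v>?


Computing <u,v> = 8*5 + 7*8 + 7*1 = 103
Computing <v,v> = 5^2 + 8^2 + 1^2 = 90
Projection coefficient = 103/90 = 1.1444

1.1444


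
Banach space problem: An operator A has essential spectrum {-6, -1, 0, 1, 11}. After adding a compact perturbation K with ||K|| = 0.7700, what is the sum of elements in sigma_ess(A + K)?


By Weyl's theorem, the essential spectrum is invariant under compact perturbations.
sigma_ess(A + K) = sigma_ess(A) = {-6, -1, 0, 1, 11}
Sum = -6 + -1 + 0 + 1 + 11 = 5

5


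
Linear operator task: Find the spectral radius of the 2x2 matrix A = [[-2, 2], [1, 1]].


For a 2x2 matrix, eigenvalues satisfy lambda^2 - (trace)*lambda + det = 0
trace = -2 + 1 = -1
det = -2*1 - 2*1 = -4
discriminant = (-1)^2 - 4*(-4) = 17
spectral radius = max |eigenvalue| = 2.5616

2.5616


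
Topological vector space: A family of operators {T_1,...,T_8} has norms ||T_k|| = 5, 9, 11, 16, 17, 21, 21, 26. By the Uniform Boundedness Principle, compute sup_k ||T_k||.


By the Uniform Boundedness Principle, the supremum of norms is finite.
sup_k ||T_k|| = max(5, 9, 11, 16, 17, 21, 21, 26) = 26

26


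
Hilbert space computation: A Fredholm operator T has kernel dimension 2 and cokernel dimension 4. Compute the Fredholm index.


The Fredholm index is defined as ind(T) = dim(ker T) - dim(coker T)
= 2 - 4
= -2

-2


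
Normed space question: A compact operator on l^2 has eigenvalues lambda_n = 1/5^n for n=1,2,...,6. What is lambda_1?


The eigenvalue formula gives lambda_1 = 1/5^1
= 1/5
= 0.2000

0.2000


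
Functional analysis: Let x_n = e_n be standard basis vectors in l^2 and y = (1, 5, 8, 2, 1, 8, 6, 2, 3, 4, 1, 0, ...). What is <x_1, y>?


x_1 = e_1 is the standard basis vector with 1 in position 1.
<x_1, y> = y_1 = 1
As n -> infinity, <x_n, y> -> 0, confirming weak convergence of (x_n) to 0.

1


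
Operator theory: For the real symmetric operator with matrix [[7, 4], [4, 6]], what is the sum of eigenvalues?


For a self-adjoint (symmetric) matrix, the eigenvalues are real.
The sum of eigenvalues equals the trace of the matrix.
trace = 7 + 6 = 13

13


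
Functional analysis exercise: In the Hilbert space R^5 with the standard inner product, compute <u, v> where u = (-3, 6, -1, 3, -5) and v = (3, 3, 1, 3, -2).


Computing the standard inner product <u, v> = sum u_i * v_i
= -3*3 + 6*3 + -1*1 + 3*3 + -5*-2
= -9 + 18 + -1 + 9 + 10
= 27

27


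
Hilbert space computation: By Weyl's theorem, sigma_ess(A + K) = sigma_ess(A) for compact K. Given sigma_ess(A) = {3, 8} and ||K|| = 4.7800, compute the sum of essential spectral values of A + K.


By Weyl's theorem, the essential spectrum is invariant under compact perturbations.
sigma_ess(A + K) = sigma_ess(A) = {3, 8}
Sum = 3 + 8 = 11

11


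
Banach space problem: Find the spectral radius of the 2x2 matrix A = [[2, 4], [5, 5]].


For a 2x2 matrix, eigenvalues satisfy lambda^2 - (trace)*lambda + det = 0
trace = 2 + 5 = 7
det = 2*5 - 4*5 = -10
discriminant = 7^2 - 4*(-10) = 89
spectral radius = max |eigenvalue| = 8.2170

8.2170


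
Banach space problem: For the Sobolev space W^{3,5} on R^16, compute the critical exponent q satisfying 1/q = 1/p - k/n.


Using the Sobolev embedding formula: 1/q = 1/p - k/n
1/q = 1/5 - 3/16 = 1/80
q = 1/(1/80) = 80

80.0000


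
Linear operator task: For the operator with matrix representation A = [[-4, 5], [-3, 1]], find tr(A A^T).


trace(A * A^T) = sum of squares of all entries
= (-4)^2 + 5^2 + (-3)^2 + 1^2
= 16 + 25 + 9 + 1
= 51

51


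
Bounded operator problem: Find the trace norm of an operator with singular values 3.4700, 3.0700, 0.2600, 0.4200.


The nuclear norm is the sum of all singular values.
||T||_1 = 3.4700 + 3.0700 + 0.2600 + 0.4200
= 7.2200

7.2200


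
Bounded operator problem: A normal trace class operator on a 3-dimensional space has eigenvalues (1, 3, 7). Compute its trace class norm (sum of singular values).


For a normal operator, singular values equal |eigenvalues|.
Trace norm = sum |lambda_i| = 1 + 3 + 7
= 11

11


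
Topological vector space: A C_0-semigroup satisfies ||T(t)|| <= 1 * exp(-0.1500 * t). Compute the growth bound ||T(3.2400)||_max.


||T(3.2400)|| <= 1 * exp(-0.1500 * 3.2400)
= 1 * exp(-0.4860)
= 1 * 0.6151
= 0.6151

0.6151


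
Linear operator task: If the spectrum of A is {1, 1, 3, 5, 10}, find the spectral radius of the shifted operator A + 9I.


Spectrum of A + 9I = {10, 10, 12, 14, 19}
Spectral radius = max |lambda| over the shifted spectrum
= max(10, 10, 12, 14, 19) = 19

19


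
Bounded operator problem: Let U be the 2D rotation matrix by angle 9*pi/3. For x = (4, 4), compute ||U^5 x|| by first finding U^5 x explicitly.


U is a rotation by theta = 9*pi/3
U^5 = rotation by 5*theta = 45*pi/3 = 3*pi/3 (mod 2*pi)
cos(3*pi/3) = -1.0000, sin(3*pi/3) = 0.0000
U^5 x = (-1.0000 * 4 - 0.0000 * 4, 0.0000 * 4 + -1.0000 * 4)
= (-4.0000, -4.0000)
||U^5 x|| = sqrt((-4.0000)^2 + (-4.0000)^2) = sqrt(32.0000) = 5.6569

5.6569


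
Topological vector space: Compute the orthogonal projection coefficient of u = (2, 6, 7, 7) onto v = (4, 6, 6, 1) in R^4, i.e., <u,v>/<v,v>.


Computing <u,v> = 2*4 + 6*6 + 7*6 + 7*1 = 93
Computing <v,v> = 4^2 + 6^2 + 6^2 + 1^2 = 89
Projection coefficient = 93/89 = 1.0449

1.0449


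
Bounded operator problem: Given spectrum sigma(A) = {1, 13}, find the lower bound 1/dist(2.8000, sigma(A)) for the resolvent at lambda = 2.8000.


dist(2.8000, {1, 13}) = min(|2.8000 - 1|, |2.8000 - 13|)
= min(1.8000, 10.2000) = 1.8000
Resolvent bound = 1/1.8000 = 0.5556

0.5556


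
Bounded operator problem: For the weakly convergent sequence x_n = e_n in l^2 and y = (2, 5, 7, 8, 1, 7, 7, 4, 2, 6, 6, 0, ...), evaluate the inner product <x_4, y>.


x_4 = e_4 is the standard basis vector with 1 in position 4.
<x_4, y> = y_4 = 8
As n -> infinity, <x_n, y> -> 0, confirming weak convergence of (x_n) to 0.

8


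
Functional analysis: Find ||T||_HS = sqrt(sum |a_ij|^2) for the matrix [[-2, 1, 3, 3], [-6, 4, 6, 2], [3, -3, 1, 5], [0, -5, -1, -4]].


The Hilbert-Schmidt norm is sqrt(sum of squares of all entries).
Sum of squares = (-2)^2 + 1^2 + 3^2 + 3^2 + (-6)^2 + 4^2 + 6^2 + 2^2 + 3^2 + (-3)^2 + 1^2 + 5^2 + 0^2 + (-5)^2 + (-1)^2 + (-4)^2
= 4 + 1 + 9 + 9 + 36 + 16 + 36 + 4 + 9 + 9 + 1 + 25 + 0 + 25 + 1 + 16 = 201
||T||_HS = sqrt(201) = 14.1774

14.1774


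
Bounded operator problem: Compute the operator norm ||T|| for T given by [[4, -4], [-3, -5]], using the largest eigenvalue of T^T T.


A^T A = [[25, -1], [-1, 41]]
trace(A^T A) = 66, det(A^T A) = 1024
discriminant = 66^2 - 4*1024 = 260
Largest eigenvalue of A^T A = (trace + sqrt(disc))/2 = 41.0623
||T|| = sqrt(41.0623) = 6.4080

6.4080


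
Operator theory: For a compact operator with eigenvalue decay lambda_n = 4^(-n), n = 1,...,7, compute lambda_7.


The eigenvalue formula gives lambda_7 = 1/4^7
= 1/16384
= 6.1035e-05

6.1035e-05


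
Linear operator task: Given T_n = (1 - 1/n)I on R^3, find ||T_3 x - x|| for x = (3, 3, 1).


T_3 x - x = (1 - 1/3)x - x = -x/3
||x|| = sqrt(19) = 4.3589
||T_3 x - x|| = ||x||/3 = 4.3589/3 = 1.4530

1.4530
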